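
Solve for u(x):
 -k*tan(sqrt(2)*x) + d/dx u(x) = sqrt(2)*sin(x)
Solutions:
 u(x) = C1 - sqrt(2)*k*log(cos(sqrt(2)*x))/2 - sqrt(2)*cos(x)


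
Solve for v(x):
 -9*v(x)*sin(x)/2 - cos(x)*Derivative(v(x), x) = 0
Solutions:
 v(x) = C1*cos(x)^(9/2)


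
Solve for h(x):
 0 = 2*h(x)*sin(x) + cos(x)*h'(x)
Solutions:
 h(x) = C1*cos(x)^2


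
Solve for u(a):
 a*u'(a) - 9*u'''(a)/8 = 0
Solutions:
 u(a) = C1 + Integral(C2*airyai(2*3^(1/3)*a/3) + C3*airybi(2*3^(1/3)*a/3), a)


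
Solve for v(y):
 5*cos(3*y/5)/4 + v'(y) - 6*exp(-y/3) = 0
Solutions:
 v(y) = C1 - 25*sin(3*y/5)/12 - 18*exp(-y/3)


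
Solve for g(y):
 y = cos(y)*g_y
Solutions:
 g(y) = C1 + Integral(y/cos(y), y)


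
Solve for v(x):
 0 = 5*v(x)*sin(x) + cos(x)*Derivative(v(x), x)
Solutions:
 v(x) = C1*cos(x)^5


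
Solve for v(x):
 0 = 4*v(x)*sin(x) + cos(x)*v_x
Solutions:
 v(x) = C1*cos(x)^4


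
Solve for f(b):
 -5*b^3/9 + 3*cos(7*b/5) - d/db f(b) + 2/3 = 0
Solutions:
 f(b) = C1 - 5*b^4/36 + 2*b/3 + 15*sin(7*b/5)/7


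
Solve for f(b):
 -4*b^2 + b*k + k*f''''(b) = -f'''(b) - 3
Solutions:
 f(b) = C1 + C2*b + C3*b^2 + C4*exp(-b/k) + b^5/15 - 3*b^4*k/8 + b^3*(3*k^2 - 1)/2


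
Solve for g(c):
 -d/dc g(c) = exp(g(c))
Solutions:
 g(c) = log(1/(C1 + c))


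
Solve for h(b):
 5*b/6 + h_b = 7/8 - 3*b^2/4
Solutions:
 h(b) = C1 - b^3/4 - 5*b^2/12 + 7*b/8


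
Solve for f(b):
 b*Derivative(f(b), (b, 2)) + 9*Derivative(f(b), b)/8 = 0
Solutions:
 f(b) = C1 + C2/b^(1/8)


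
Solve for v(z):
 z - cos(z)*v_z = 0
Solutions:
 v(z) = C1 + Integral(z/cos(z), z)


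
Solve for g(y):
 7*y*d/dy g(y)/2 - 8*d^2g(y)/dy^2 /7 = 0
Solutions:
 g(y) = C1 + C2*erfi(7*sqrt(2)*y/8)


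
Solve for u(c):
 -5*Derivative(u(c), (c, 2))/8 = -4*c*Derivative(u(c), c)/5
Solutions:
 u(c) = C1 + C2*erfi(4*c/5)


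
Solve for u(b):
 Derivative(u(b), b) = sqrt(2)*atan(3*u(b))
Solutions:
 Integral(1/atan(3*_y), (_y, u(b))) = C1 + sqrt(2)*b


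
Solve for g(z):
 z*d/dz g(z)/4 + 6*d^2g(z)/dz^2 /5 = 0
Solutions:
 g(z) = C1 + C2*erf(sqrt(15)*z/12)


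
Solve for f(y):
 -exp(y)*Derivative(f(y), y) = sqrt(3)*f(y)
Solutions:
 f(y) = C1*exp(sqrt(3)*exp(-y))


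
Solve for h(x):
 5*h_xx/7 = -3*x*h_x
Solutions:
 h(x) = C1 + C2*erf(sqrt(210)*x/10)


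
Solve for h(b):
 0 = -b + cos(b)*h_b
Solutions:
 h(b) = C1 + Integral(b/cos(b), b)


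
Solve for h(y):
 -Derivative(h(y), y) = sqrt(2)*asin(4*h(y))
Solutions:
 Integral(1/asin(4*_y), (_y, h(y))) = C1 - sqrt(2)*y


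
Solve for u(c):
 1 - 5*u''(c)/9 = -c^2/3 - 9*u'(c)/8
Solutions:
 u(c) = C1 + C2*exp(81*c/40) - 8*c^3/81 - 320*c^2/2187 - 183064*c/177147


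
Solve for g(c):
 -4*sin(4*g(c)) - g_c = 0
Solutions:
 g(c) = -acos((-C1 - exp(32*c))/(C1 - exp(32*c)))/4 + pi/2
 g(c) = acos((-C1 - exp(32*c))/(C1 - exp(32*c)))/4


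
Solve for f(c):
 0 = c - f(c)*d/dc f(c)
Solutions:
 f(c) = -sqrt(C1 + c^2)
 f(c) = sqrt(C1 + c^2)


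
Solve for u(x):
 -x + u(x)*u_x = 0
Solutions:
 u(x) = -sqrt(C1 + x^2)
 u(x) = sqrt(C1 + x^2)


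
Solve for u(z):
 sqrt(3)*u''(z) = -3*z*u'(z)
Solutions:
 u(z) = C1 + C2*erf(sqrt(2)*3^(1/4)*z/2)


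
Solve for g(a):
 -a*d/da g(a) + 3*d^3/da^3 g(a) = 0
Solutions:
 g(a) = C1 + Integral(C2*airyai(3^(2/3)*a/3) + C3*airybi(3^(2/3)*a/3), a)


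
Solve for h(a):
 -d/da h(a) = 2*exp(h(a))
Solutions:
 h(a) = log(1/(C1 + 2*a))


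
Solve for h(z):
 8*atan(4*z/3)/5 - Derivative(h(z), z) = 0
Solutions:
 h(z) = C1 + 8*z*atan(4*z/3)/5 - 3*log(16*z^2 + 9)/5


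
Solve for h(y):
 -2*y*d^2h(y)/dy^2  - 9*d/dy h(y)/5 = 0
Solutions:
 h(y) = C1 + C2*y^(1/10)


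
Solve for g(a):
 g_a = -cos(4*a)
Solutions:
 g(a) = C1 - sin(4*a)/4


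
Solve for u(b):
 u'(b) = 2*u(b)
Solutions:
 u(b) = C1*exp(2*b)


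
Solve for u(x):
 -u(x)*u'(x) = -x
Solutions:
 u(x) = -sqrt(C1 + x^2)
 u(x) = sqrt(C1 + x^2)


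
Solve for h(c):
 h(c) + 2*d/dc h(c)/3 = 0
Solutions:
 h(c) = C1*exp(-3*c/2)


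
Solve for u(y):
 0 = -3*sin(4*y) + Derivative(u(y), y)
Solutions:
 u(y) = C1 - 3*cos(4*y)/4


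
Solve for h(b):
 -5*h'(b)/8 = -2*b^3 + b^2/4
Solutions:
 h(b) = C1 + 4*b^4/5 - 2*b^3/15


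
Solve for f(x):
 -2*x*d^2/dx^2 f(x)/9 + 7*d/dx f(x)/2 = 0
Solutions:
 f(x) = C1 + C2*x^(67/4)


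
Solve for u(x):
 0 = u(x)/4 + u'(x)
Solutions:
 u(x) = C1*exp(-x/4)


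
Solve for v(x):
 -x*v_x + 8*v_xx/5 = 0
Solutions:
 v(x) = C1 + C2*erfi(sqrt(5)*x/4)


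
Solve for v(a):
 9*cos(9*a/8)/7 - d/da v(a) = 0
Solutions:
 v(a) = C1 + 8*sin(9*a/8)/7


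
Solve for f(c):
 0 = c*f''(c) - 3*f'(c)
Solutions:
 f(c) = C1 + C2*c^4


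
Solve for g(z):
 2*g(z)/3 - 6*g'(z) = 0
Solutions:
 g(z) = C1*exp(z/9)


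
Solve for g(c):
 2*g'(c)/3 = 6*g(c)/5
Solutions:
 g(c) = C1*exp(9*c/5)


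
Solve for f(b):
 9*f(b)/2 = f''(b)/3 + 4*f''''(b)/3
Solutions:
 f(b) = C1*exp(-sqrt(2)*b*sqrt(-1 + sqrt(217))/4) + C2*exp(sqrt(2)*b*sqrt(-1 + sqrt(217))/4) + C3*sin(sqrt(2)*b*sqrt(1 + sqrt(217))/4) + C4*cos(sqrt(2)*b*sqrt(1 + sqrt(217))/4)


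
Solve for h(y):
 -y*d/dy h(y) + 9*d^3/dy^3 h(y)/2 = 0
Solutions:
 h(y) = C1 + Integral(C2*airyai(6^(1/3)*y/3) + C3*airybi(6^(1/3)*y/3), y)


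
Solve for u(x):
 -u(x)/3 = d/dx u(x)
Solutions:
 u(x) = C1*exp(-x/3)


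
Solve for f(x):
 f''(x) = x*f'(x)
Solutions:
 f(x) = C1 + C2*erfi(sqrt(2)*x/2)


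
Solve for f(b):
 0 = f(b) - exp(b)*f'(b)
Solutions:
 f(b) = C1*exp(-exp(-b))


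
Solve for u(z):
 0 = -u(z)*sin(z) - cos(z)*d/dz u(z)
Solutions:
 u(z) = C1*cos(z)


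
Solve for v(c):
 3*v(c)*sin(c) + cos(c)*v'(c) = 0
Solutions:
 v(c) = C1*cos(c)^3


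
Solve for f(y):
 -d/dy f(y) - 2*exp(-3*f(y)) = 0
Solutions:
 f(y) = log(C1 - 6*y)/3
 f(y) = log((-3^(1/3) - 3^(5/6)*I)*(C1 - 2*y)^(1/3)/2)
 f(y) = log((-3^(1/3) + 3^(5/6)*I)*(C1 - 2*y)^(1/3)/2)


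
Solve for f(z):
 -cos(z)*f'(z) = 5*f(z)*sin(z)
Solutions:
 f(z) = C1*cos(z)^5


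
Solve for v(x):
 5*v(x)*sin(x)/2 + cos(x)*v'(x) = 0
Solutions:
 v(x) = C1*cos(x)^(5/2)


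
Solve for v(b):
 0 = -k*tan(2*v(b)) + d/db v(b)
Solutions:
 v(b) = -asin(C1*exp(2*b*k))/2 + pi/2
 v(b) = asin(C1*exp(2*b*k))/2


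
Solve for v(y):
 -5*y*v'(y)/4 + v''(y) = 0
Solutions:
 v(y) = C1 + C2*erfi(sqrt(10)*y/4)


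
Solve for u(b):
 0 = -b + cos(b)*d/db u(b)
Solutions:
 u(b) = C1 + Integral(b/cos(b), b)


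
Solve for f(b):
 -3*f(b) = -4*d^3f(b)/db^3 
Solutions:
 f(b) = C3*exp(6^(1/3)*b/2) + (C1*sin(2^(1/3)*3^(5/6)*b/4) + C2*cos(2^(1/3)*3^(5/6)*b/4))*exp(-6^(1/3)*b/4)


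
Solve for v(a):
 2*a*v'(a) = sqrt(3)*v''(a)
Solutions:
 v(a) = C1 + C2*erfi(3^(3/4)*a/3)


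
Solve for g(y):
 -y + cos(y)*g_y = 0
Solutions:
 g(y) = C1 + Integral(y/cos(y), y)


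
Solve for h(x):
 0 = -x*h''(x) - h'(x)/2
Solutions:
 h(x) = C1 + C2*sqrt(x)


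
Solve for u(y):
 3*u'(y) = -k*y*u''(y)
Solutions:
 u(y) = C1 + y^(((re(k) - 3)*re(k) + im(k)^2)/(re(k)^2 + im(k)^2))*(C2*sin(3*log(y)*Abs(im(k))/(re(k)^2 + im(k)^2)) + C3*cos(3*log(y)*im(k)/(re(k)^2 + im(k)^2)))


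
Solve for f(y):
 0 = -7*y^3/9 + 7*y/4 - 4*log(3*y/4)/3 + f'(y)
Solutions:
 f(y) = C1 + 7*y^4/36 - 7*y^2/8 + 4*y*log(y)/3 - 8*y*log(2)/3 - 4*y/3 + 4*y*log(3)/3


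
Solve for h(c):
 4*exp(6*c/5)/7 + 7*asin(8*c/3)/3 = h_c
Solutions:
 h(c) = C1 + 7*c*asin(8*c/3)/3 + 7*sqrt(9 - 64*c^2)/24 + 10*exp(6*c/5)/21


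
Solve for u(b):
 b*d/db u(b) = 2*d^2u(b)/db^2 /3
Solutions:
 u(b) = C1 + C2*erfi(sqrt(3)*b/2)


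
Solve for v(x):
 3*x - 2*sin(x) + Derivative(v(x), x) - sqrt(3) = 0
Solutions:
 v(x) = C1 - 3*x^2/2 + sqrt(3)*x - 2*cos(x)


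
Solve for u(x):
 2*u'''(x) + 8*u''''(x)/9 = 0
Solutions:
 u(x) = C1 + C2*x + C3*x^2 + C4*exp(-9*x/4)


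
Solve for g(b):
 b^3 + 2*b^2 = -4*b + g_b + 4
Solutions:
 g(b) = C1 + b^4/4 + 2*b^3/3 + 2*b^2 - 4*b


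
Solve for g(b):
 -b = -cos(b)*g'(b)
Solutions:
 g(b) = C1 + Integral(b/cos(b), b)


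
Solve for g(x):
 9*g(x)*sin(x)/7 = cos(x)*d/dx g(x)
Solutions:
 g(x) = C1/cos(x)^(9/7)


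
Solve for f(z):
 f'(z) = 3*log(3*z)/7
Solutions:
 f(z) = C1 + 3*z*log(z)/7 - 3*z/7 + 3*z*log(3)/7


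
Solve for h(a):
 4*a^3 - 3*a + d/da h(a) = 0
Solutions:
 h(a) = C1 - a^4 + 3*a^2/2


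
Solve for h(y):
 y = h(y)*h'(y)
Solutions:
 h(y) = -sqrt(C1 + y^2)
 h(y) = sqrt(C1 + y^2)


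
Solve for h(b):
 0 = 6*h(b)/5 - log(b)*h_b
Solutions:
 h(b) = C1*exp(6*li(b)/5)


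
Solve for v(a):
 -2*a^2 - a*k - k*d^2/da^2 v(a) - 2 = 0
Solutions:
 v(a) = C1 + C2*a - a^4/(6*k) - a^3/6 - a^2/k


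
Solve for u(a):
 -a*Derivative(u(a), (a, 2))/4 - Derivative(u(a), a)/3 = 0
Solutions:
 u(a) = C1 + C2/a^(1/3)


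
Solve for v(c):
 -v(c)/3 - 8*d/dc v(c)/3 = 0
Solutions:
 v(c) = C1*exp(-c/8)


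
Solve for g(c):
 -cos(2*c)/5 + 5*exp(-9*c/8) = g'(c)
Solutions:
 g(c) = C1 - sin(2*c)/10 - 40*exp(-9*c/8)/9


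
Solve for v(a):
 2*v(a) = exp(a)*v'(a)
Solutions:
 v(a) = C1*exp(-2*exp(-a))


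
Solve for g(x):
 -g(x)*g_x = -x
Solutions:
 g(x) = -sqrt(C1 + x^2)
 g(x) = sqrt(C1 + x^2)


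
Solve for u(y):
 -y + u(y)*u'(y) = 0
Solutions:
 u(y) = -sqrt(C1 + y^2)
 u(y) = sqrt(C1 + y^2)


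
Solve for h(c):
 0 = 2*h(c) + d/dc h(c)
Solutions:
 h(c) = C1*exp(-2*c)


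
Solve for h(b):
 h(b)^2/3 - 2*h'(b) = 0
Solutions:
 h(b) = -6/(C1 + b)


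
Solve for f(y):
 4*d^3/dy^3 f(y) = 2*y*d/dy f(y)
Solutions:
 f(y) = C1 + Integral(C2*airyai(2^(2/3)*y/2) + C3*airybi(2^(2/3)*y/2), y)


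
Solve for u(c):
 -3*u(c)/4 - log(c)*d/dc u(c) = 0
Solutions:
 u(c) = C1*exp(-3*li(c)/4)


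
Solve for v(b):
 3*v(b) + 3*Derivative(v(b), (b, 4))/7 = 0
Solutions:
 v(b) = (C1*sin(sqrt(2)*7^(1/4)*b/2) + C2*cos(sqrt(2)*7^(1/4)*b/2))*exp(-sqrt(2)*7^(1/4)*b/2) + (C3*sin(sqrt(2)*7^(1/4)*b/2) + C4*cos(sqrt(2)*7^(1/4)*b/2))*exp(sqrt(2)*7^(1/4)*b/2)


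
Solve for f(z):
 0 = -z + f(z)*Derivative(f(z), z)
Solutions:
 f(z) = -sqrt(C1 + z^2)
 f(z) = sqrt(C1 + z^2)


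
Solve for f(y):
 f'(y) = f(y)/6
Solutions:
 f(y) = C1*exp(y/6)


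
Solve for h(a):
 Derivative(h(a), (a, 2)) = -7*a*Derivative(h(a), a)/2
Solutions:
 h(a) = C1 + C2*erf(sqrt(7)*a/2)


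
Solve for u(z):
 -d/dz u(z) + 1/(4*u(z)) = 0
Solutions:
 u(z) = -sqrt(C1 + 2*z)/2
 u(z) = sqrt(C1 + 2*z)/2


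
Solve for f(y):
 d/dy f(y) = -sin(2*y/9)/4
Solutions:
 f(y) = C1 + 9*cos(2*y/9)/8


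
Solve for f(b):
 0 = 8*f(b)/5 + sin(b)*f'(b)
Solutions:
 f(b) = C1*(cos(b) + 1)^(4/5)/(cos(b) - 1)^(4/5)


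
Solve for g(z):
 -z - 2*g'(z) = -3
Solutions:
 g(z) = C1 - z^2/4 + 3*z/2


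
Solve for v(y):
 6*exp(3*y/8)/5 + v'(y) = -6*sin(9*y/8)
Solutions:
 v(y) = C1 - 16*exp(3*y/8)/5 + 16*cos(9*y/8)/3


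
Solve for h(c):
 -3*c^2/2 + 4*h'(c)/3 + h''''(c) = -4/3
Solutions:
 h(c) = C1 + C4*exp(-6^(2/3)*c/3) + 3*c^3/8 - c + (C2*sin(2^(2/3)*3^(1/6)*c/2) + C3*cos(2^(2/3)*3^(1/6)*c/2))*exp(6^(2/3)*c/6)


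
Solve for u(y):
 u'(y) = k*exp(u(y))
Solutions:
 u(y) = log(-1/(C1 + k*y))


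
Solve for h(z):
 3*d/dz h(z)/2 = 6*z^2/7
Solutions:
 h(z) = C1 + 4*z^3/21


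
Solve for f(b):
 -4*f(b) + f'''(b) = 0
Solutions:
 f(b) = C3*exp(2^(2/3)*b) + (C1*sin(2^(2/3)*sqrt(3)*b/2) + C2*cos(2^(2/3)*sqrt(3)*b/2))*exp(-2^(2/3)*b/2)


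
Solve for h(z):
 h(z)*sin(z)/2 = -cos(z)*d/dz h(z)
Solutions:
 h(z) = C1*sqrt(cos(z))


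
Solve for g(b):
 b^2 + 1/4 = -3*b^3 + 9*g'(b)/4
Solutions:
 g(b) = C1 + b^4/3 + 4*b^3/27 + b/9


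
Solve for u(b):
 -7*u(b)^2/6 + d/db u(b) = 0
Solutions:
 u(b) = -6/(C1 + 7*b)


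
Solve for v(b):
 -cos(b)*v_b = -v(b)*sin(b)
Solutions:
 v(b) = C1/cos(b)


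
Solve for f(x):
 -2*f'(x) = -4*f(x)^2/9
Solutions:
 f(x) = -9/(C1 + 2*x)


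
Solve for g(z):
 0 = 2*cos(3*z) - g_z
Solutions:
 g(z) = C1 + 2*sin(3*z)/3


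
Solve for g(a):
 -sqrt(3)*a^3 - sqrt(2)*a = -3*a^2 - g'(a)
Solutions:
 g(a) = C1 + sqrt(3)*a^4/4 - a^3 + sqrt(2)*a^2/2


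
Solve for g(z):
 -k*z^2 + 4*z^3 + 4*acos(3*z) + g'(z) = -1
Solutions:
 g(z) = C1 + k*z^3/3 - z^4 - 4*z*acos(3*z) - z + 4*sqrt(1 - 9*z^2)/3


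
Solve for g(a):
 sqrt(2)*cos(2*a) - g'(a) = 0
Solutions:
 g(a) = C1 + sqrt(2)*sin(2*a)/2


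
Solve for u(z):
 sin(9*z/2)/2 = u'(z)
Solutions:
 u(z) = C1 - cos(9*z/2)/9


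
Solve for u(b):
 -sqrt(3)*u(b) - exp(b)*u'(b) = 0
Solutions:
 u(b) = C1*exp(sqrt(3)*exp(-b))


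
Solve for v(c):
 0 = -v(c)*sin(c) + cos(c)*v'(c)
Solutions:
 v(c) = C1/cos(c)


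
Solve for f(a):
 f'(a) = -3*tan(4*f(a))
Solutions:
 f(a) = -asin(C1*exp(-12*a))/4 + pi/4
 f(a) = asin(C1*exp(-12*a))/4


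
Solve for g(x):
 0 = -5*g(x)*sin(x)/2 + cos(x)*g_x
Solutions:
 g(x) = C1/cos(x)^(5/2)


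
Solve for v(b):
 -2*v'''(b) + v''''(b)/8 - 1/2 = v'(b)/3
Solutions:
 v(b) = C1 + C2*exp(b*(-2^(2/3)*(33*sqrt(17) + 1033)^(1/3) - 128*2^(1/3)/(33*sqrt(17) + 1033)^(1/3) + 32)/6)*sin(2^(1/3)*sqrt(3)*b*(-2^(1/3)*(33*sqrt(17) + 1033)^(1/3) + 128/(33*sqrt(17) + 1033)^(1/3))/6) + C3*exp(b*(-2^(2/3)*(33*sqrt(17) + 1033)^(1/3) - 128*2^(1/3)/(33*sqrt(17) + 1033)^(1/3) + 32)/6)*cos(2^(1/3)*sqrt(3)*b*(-2^(1/3)*(33*sqrt(17) + 1033)^(1/3) + 128/(33*sqrt(17) + 1033)^(1/3))/6) + C4*exp(b*(128*2^(1/3)/(33*sqrt(17) + 1033)^(1/3) + 16 + 2^(2/3)*(33*sqrt(17) + 1033)^(1/3))/3) - 3*b/2


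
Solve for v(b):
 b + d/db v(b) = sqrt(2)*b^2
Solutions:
 v(b) = C1 + sqrt(2)*b^3/3 - b^2/2


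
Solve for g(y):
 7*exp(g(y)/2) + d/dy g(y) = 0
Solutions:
 g(y) = 2*log(1/(C1 + 7*y)) + 2*log(2)


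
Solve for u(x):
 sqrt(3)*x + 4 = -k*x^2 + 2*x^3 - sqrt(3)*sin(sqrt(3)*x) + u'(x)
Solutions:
 u(x) = C1 + k*x^3/3 - x^4/2 + sqrt(3)*x^2/2 + 4*x - cos(sqrt(3)*x)


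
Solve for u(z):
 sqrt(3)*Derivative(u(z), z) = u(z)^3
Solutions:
 u(z) = -sqrt(6)*sqrt(-1/(C1 + sqrt(3)*z))/2
 u(z) = sqrt(6)*sqrt(-1/(C1 + sqrt(3)*z))/2


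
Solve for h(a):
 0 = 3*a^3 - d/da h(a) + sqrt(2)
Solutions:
 h(a) = C1 + 3*a^4/4 + sqrt(2)*a


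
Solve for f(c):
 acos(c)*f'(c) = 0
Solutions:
 f(c) = C1


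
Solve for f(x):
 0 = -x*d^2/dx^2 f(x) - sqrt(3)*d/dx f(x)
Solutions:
 f(x) = C1 + C2*x^(1 - sqrt(3))


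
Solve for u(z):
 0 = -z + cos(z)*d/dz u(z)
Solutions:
 u(z) = C1 + Integral(z/cos(z), z)


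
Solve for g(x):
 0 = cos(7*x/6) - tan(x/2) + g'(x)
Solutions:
 g(x) = C1 - 2*log(cos(x/2)) - 6*sin(7*x/6)/7


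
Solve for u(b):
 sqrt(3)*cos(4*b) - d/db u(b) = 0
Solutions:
 u(b) = C1 + sqrt(3)*sin(4*b)/4


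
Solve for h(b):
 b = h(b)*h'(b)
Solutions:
 h(b) = -sqrt(C1 + b^2)
 h(b) = sqrt(C1 + b^2)


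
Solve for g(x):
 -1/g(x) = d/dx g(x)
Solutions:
 g(x) = -sqrt(C1 - 2*x)
 g(x) = sqrt(C1 - 2*x)


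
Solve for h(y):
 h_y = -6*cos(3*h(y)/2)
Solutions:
 h(y) = -2*asin((C1 + exp(18*y))/(C1 - exp(18*y)))/3 + 2*pi/3
 h(y) = 2*asin((C1 + exp(18*y))/(C1 - exp(18*y)))/3


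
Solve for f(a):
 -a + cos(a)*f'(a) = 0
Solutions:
 f(a) = C1 + Integral(a/cos(a), a)


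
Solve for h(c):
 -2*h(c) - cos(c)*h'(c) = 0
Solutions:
 h(c) = C1*(sin(c) - 1)/(sin(c) + 1)


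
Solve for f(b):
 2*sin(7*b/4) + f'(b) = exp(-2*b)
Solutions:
 f(b) = C1 + 8*cos(7*b/4)/7 - exp(-2*b)/2


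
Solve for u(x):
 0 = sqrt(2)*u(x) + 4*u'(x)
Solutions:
 u(x) = C1*exp(-sqrt(2)*x/4)


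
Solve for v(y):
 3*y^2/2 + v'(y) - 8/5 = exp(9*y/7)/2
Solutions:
 v(y) = C1 - y^3/2 + 8*y/5 + 7*exp(9*y/7)/18


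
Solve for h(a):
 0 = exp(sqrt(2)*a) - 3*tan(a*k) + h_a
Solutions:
 h(a) = C1 + 3*Piecewise((-log(cos(a*k))/k, Ne(k, 0)), (0, True)) - sqrt(2)*exp(sqrt(2)*a)/2


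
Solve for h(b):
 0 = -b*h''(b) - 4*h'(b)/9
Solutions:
 h(b) = C1 + C2*b^(5/9)


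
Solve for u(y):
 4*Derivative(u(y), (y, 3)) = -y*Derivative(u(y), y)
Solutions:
 u(y) = C1 + Integral(C2*airyai(-2^(1/3)*y/2) + C3*airybi(-2^(1/3)*y/2), y)


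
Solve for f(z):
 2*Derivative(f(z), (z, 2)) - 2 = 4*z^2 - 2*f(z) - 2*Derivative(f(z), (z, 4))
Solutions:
 f(z) = 2*z^2 + (C1*sin(sqrt(3)*z/2) + C2*cos(sqrt(3)*z/2))*exp(-z/2) + (C3*sin(sqrt(3)*z/2) + C4*cos(sqrt(3)*z/2))*exp(z/2) - 3


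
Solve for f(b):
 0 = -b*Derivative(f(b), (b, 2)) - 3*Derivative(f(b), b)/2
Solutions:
 f(b) = C1 + C2/sqrt(b)


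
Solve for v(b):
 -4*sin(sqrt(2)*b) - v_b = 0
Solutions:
 v(b) = C1 + 2*sqrt(2)*cos(sqrt(2)*b)


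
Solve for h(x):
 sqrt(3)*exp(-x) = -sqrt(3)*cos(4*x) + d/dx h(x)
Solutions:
 h(x) = C1 + sqrt(3)*sin(4*x)/4 - sqrt(3)*exp(-x)


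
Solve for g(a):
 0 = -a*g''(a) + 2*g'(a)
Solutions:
 g(a) = C1 + C2*a^3


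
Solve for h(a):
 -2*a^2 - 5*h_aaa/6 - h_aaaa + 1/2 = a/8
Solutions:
 h(a) = C1 + C2*a + C3*a^2 + C4*exp(-5*a/6) - a^5/25 + 187*a^4/800 - 511*a^3/500


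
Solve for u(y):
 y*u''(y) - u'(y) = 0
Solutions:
 u(y) = C1 + C2*y^2


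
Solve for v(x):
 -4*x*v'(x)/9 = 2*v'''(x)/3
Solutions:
 v(x) = C1 + Integral(C2*airyai(-2^(1/3)*3^(2/3)*x/3) + C3*airybi(-2^(1/3)*3^(2/3)*x/3), x)


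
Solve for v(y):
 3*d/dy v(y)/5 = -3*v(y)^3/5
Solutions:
 v(y) = -sqrt(2)*sqrt(-1/(C1 - y))/2
 v(y) = sqrt(2)*sqrt(-1/(C1 - y))/2


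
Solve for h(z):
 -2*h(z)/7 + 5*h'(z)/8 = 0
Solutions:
 h(z) = C1*exp(16*z/35)


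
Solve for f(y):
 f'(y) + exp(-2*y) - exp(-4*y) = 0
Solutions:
 f(y) = C1 + exp(-2*y)/2 - exp(-4*y)/4


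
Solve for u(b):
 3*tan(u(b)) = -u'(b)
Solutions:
 u(b) = pi - asin(C1*exp(-3*b))
 u(b) = asin(C1*exp(-3*b))


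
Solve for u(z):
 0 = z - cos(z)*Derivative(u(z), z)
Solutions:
 u(z) = C1 + Integral(z/cos(z), z)


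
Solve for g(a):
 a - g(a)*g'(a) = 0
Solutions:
 g(a) = -sqrt(C1 + a^2)
 g(a) = sqrt(C1 + a^2)


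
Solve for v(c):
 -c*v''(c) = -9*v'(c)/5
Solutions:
 v(c) = C1 + C2*c^(14/5)


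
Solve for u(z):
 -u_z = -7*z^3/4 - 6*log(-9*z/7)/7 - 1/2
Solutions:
 u(z) = C1 + 7*z^4/16 + 6*z*log(-z)/7 + z*(-12*log(7) - 5 + 24*log(3))/14


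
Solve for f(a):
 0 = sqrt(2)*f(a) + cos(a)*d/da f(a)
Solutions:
 f(a) = C1*(sin(a) - 1)^(sqrt(2)/2)/(sin(a) + 1)^(sqrt(2)/2)


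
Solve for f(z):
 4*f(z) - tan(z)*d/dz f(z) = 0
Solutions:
 f(z) = C1*sin(z)^4


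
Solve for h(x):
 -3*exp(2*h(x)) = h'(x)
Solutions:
 h(x) = log(-sqrt(-1/(C1 - 3*x))) - log(2)/2
 h(x) = log(-1/(C1 - 3*x))/2 - log(2)/2


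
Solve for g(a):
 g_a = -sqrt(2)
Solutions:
 g(a) = C1 - sqrt(2)*a


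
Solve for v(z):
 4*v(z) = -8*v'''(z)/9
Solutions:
 v(z) = C3*exp(-6^(2/3)*z/2) + (C1*sin(3*2^(2/3)*3^(1/6)*z/4) + C2*cos(3*2^(2/3)*3^(1/6)*z/4))*exp(6^(2/3)*z/4)


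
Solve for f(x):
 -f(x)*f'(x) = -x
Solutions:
 f(x) = -sqrt(C1 + x^2)
 f(x) = sqrt(C1 + x^2)


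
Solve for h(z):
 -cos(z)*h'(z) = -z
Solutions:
 h(z) = C1 + Integral(z/cos(z), z)


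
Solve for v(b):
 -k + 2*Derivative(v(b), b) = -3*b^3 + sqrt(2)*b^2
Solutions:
 v(b) = C1 - 3*b^4/8 + sqrt(2)*b^3/6 + b*k/2


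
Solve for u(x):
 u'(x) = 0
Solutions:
 u(x) = C1


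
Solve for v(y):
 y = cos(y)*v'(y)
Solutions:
 v(y) = C1 + Integral(y/cos(y), y)


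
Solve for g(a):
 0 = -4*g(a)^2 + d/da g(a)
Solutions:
 g(a) = -1/(C1 + 4*a)


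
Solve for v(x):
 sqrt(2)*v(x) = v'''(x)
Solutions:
 v(x) = C3*exp(2^(1/6)*x) + (C1*sin(2^(1/6)*sqrt(3)*x/2) + C2*cos(2^(1/6)*sqrt(3)*x/2))*exp(-2^(1/6)*x/2)


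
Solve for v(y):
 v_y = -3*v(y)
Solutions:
 v(y) = C1*exp(-3*y)


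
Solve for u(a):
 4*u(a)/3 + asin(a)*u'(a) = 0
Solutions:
 u(a) = C1*exp(-4*Integral(1/asin(a), a)/3)


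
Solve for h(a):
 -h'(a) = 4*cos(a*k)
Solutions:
 h(a) = C1 - 4*sin(a*k)/k


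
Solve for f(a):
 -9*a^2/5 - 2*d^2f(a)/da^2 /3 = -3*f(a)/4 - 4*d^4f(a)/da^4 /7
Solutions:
 f(a) = 12*a^2/5 + (C1*sin(21^(1/4)*a*sin(atan(2*sqrt(35)/7)/2)/2) + C2*cos(21^(1/4)*a*sin(atan(2*sqrt(35)/7)/2)/2))*exp(-21^(1/4)*a*cos(atan(2*sqrt(35)/7)/2)/2) + (C3*sin(21^(1/4)*a*sin(atan(2*sqrt(35)/7)/2)/2) + C4*cos(21^(1/4)*a*sin(atan(2*sqrt(35)/7)/2)/2))*exp(21^(1/4)*a*cos(atan(2*sqrt(35)/7)/2)/2) + 64/15


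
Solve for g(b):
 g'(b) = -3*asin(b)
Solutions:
 g(b) = C1 - 3*b*asin(b) - 3*sqrt(1 - b^2)


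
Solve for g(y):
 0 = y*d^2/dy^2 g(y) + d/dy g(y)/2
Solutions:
 g(y) = C1 + C2*sqrt(y)


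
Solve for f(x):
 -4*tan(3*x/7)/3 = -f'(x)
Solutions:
 f(x) = C1 - 28*log(cos(3*x/7))/9


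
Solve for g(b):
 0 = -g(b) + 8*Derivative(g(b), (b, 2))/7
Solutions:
 g(b) = C1*exp(-sqrt(14)*b/4) + C2*exp(sqrt(14)*b/4)


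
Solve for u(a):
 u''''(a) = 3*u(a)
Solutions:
 u(a) = C1*exp(-3^(1/4)*a) + C2*exp(3^(1/4)*a) + C3*sin(3^(1/4)*a) + C4*cos(3^(1/4)*a)


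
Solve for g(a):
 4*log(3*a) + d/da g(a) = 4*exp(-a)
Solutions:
 g(a) = C1 - 4*a*log(a) + 4*a*(1 - log(3)) - 4*exp(-a)


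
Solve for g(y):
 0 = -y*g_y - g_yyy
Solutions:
 g(y) = C1 + Integral(C2*airyai(-y) + C3*airybi(-y), y)


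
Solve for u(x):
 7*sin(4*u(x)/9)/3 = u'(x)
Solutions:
 -7*x/3 + 9*log(cos(4*u(x)/9) - 1)/8 - 9*log(cos(4*u(x)/9) + 1)/8 = C1


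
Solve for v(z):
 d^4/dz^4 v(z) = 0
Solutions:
 v(z) = C1 + C2*z + C3*z^2 + C4*z^3


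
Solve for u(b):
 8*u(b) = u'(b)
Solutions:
 u(b) = C1*exp(8*b)


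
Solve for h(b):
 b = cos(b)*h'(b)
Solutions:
 h(b) = C1 + Integral(b/cos(b), b)


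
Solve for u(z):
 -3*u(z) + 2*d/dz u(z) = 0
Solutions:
 u(z) = C1*exp(3*z/2)


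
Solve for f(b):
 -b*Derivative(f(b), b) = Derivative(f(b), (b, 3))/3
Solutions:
 f(b) = C1 + Integral(C2*airyai(-3^(1/3)*b) + C3*airybi(-3^(1/3)*b), b)


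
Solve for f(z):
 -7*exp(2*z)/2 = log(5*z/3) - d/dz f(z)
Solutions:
 f(z) = C1 + z*log(z) + z*(-log(3) - 1 + log(5)) + 7*exp(2*z)/4


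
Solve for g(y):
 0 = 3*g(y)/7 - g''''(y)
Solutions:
 g(y) = C1*exp(-3^(1/4)*7^(3/4)*y/7) + C2*exp(3^(1/4)*7^(3/4)*y/7) + C3*sin(3^(1/4)*7^(3/4)*y/7) + C4*cos(3^(1/4)*7^(3/4)*y/7)


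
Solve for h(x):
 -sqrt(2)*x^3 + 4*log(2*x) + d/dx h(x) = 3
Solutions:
 h(x) = C1 + sqrt(2)*x^4/4 - 4*x*log(x) - x*log(16) + 7*x


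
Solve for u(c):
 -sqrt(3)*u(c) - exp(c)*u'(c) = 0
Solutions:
 u(c) = C1*exp(sqrt(3)*exp(-c))


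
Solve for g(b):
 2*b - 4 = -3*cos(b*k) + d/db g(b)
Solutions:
 g(b) = C1 + b^2 - 4*b + 3*sin(b*k)/k


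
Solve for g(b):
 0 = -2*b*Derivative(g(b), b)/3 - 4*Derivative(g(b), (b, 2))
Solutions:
 g(b) = C1 + C2*erf(sqrt(3)*b/6)


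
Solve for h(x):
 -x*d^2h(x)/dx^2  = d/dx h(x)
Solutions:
 h(x) = C1 + C2*log(x)


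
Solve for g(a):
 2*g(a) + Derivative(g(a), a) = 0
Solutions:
 g(a) = C1*exp(-2*a)


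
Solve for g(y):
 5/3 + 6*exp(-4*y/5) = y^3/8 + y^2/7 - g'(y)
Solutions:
 g(y) = C1 + y^4/32 + y^3/21 - 5*y/3 + 15*exp(-4*y/5)/2


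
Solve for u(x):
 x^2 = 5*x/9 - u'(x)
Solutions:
 u(x) = C1 - x^3/3 + 5*x^2/18


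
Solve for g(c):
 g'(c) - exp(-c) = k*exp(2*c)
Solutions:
 g(c) = C1 + k*exp(2*c)/2 - exp(-c)


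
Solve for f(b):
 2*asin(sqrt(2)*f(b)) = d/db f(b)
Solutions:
 Integral(1/asin(sqrt(2)*_y), (_y, f(b))) = C1 + 2*b


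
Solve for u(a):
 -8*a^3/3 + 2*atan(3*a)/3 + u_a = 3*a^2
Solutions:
 u(a) = C1 + 2*a^4/3 + a^3 - 2*a*atan(3*a)/3 + log(9*a^2 + 1)/9


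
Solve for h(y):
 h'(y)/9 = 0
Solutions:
 h(y) = C1


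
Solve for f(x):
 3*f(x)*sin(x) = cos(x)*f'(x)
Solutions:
 f(x) = C1/cos(x)^3


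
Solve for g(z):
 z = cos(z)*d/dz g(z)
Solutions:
 g(z) = C1 + Integral(z/cos(z), z)


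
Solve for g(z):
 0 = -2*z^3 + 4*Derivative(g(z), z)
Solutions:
 g(z) = C1 + z^4/8


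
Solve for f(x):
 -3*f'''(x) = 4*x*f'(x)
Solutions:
 f(x) = C1 + Integral(C2*airyai(-6^(2/3)*x/3) + C3*airybi(-6^(2/3)*x/3), x)


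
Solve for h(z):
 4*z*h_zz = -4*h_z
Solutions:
 h(z) = C1 + C2*log(z)


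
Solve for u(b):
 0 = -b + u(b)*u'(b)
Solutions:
 u(b) = -sqrt(C1 + b^2)
 u(b) = sqrt(C1 + b^2)


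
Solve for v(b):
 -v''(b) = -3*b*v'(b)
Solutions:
 v(b) = C1 + C2*erfi(sqrt(6)*b/2)


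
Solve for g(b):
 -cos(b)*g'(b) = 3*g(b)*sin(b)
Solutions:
 g(b) = C1*cos(b)^3


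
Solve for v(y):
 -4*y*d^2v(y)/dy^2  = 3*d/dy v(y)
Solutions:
 v(y) = C1 + C2*y^(1/4)


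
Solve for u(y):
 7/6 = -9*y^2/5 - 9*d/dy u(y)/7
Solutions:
 u(y) = C1 - 7*y^3/15 - 49*y/54


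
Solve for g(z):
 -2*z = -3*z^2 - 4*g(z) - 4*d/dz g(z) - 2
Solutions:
 g(z) = C1*exp(-z) - 3*z^2/4 + 2*z - 5/2


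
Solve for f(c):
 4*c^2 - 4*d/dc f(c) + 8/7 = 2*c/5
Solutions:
 f(c) = C1 + c^3/3 - c^2/20 + 2*c/7


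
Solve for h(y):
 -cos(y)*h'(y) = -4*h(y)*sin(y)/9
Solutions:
 h(y) = C1/cos(y)^(4/9)


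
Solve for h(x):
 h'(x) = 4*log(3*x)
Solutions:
 h(x) = C1 + 4*x*log(x) - 4*x + x*log(81)


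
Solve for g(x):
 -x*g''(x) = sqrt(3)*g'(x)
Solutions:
 g(x) = C1 + C2*x^(1 - sqrt(3))


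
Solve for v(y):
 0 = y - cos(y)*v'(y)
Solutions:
 v(y) = C1 + Integral(y/cos(y), y)


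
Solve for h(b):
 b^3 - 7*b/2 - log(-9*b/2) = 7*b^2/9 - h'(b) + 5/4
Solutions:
 h(b) = C1 - b^4/4 + 7*b^3/27 + 7*b^2/4 + b*log(-b) + b*(-log(2) + 1/4 + 2*log(3))


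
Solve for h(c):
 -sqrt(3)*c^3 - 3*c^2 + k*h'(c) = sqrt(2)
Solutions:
 h(c) = C1 + sqrt(3)*c^4/(4*k) + c^3/k + sqrt(2)*c/k


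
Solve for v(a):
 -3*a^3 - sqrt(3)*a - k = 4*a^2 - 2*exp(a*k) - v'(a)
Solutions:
 v(a) = C1 + 3*a^4/4 + 4*a^3/3 + sqrt(3)*a^2/2 + a*k - 2*exp(a*k)/k


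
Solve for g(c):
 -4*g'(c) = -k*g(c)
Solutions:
 g(c) = C1*exp(c*k/4)


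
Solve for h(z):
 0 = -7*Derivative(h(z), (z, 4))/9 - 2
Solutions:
 h(z) = C1 + C2*z + C3*z^2 + C4*z^3 - 3*z^4/28


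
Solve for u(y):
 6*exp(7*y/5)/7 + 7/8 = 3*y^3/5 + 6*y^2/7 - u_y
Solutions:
 u(y) = C1 + 3*y^4/20 + 2*y^3/7 - 7*y/8 - 30*exp(7*y/5)/49


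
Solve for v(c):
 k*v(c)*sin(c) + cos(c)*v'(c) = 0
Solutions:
 v(c) = C1*exp(k*log(cos(c)))


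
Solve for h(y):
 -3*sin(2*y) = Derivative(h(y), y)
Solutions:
 h(y) = C1 + 3*cos(2*y)/2


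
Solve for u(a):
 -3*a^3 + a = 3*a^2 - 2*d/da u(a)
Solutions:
 u(a) = C1 + 3*a^4/8 + a^3/2 - a^2/4


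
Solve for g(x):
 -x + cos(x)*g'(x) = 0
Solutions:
 g(x) = C1 + Integral(x/cos(x), x)


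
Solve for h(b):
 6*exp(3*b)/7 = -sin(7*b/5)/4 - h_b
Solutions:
 h(b) = C1 - 2*exp(3*b)/7 + 5*cos(7*b/5)/28


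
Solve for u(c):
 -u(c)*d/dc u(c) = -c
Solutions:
 u(c) = -sqrt(C1 + c^2)
 u(c) = sqrt(C1 + c^2)


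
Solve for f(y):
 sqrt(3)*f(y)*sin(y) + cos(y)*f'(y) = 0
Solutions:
 f(y) = C1*cos(y)^(sqrt(3))


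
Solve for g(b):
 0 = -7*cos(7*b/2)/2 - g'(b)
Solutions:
 g(b) = C1 - sin(7*b/2)


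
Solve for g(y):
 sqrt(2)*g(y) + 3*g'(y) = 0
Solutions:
 g(y) = C1*exp(-sqrt(2)*y/3)


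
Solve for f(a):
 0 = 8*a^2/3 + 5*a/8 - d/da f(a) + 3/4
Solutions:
 f(a) = C1 + 8*a^3/9 + 5*a^2/16 + 3*a/4


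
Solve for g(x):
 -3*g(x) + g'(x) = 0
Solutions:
 g(x) = C1*exp(3*x)


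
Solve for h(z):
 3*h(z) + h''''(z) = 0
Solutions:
 h(z) = (C1*sin(sqrt(2)*3^(1/4)*z/2) + C2*cos(sqrt(2)*3^(1/4)*z/2))*exp(-sqrt(2)*3^(1/4)*z/2) + (C3*sin(sqrt(2)*3^(1/4)*z/2) + C4*cos(sqrt(2)*3^(1/4)*z/2))*exp(sqrt(2)*3^(1/4)*z/2)


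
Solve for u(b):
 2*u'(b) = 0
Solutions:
 u(b) = C1


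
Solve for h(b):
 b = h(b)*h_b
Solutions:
 h(b) = -sqrt(C1 + b^2)
 h(b) = sqrt(C1 + b^2)


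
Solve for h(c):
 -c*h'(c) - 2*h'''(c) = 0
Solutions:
 h(c) = C1 + Integral(C2*airyai(-2^(2/3)*c/2) + C3*airybi(-2^(2/3)*c/2), c)


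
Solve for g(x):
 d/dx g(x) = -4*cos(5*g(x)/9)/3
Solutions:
 4*x/3 - 9*log(sin(5*g(x)/9) - 1)/10 + 9*log(sin(5*g(x)/9) + 1)/10 = C1


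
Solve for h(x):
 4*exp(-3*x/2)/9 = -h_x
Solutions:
 h(x) = C1 + 8*exp(-3*x/2)/27


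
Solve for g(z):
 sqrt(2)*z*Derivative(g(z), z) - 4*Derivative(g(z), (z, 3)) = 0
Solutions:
 g(z) = C1 + Integral(C2*airyai(sqrt(2)*z/2) + C3*airybi(sqrt(2)*z/2), z)


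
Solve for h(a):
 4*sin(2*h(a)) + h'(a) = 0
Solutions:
 h(a) = pi - acos((-C1 - exp(16*a))/(C1 - exp(16*a)))/2
 h(a) = acos((-C1 - exp(16*a))/(C1 - exp(16*a)))/2


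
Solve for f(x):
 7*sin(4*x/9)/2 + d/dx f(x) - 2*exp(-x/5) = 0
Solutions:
 f(x) = C1 + 63*cos(4*x/9)/8 - 10*exp(-x/5)


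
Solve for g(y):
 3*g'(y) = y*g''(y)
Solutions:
 g(y) = C1 + C2*y^4


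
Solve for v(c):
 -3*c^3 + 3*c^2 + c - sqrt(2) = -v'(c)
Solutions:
 v(c) = C1 + 3*c^4/4 - c^3 - c^2/2 + sqrt(2)*c


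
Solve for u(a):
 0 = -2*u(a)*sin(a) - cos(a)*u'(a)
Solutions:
 u(a) = C1*cos(a)^2


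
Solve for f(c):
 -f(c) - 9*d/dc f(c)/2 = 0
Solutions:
 f(c) = C1*exp(-2*c/9)


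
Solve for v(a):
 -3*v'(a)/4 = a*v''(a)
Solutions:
 v(a) = C1 + C2*a^(1/4)


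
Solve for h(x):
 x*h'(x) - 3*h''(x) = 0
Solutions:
 h(x) = C1 + C2*erfi(sqrt(6)*x/6)


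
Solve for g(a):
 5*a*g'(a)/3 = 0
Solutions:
 g(a) = C1


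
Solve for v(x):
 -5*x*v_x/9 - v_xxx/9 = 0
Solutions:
 v(x) = C1 + Integral(C2*airyai(-5^(1/3)*x) + C3*airybi(-5^(1/3)*x), x)


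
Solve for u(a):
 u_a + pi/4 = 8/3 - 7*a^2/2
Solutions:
 u(a) = C1 - 7*a^3/6 - pi*a/4 + 8*a/3


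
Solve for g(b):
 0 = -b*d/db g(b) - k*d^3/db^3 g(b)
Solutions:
 g(b) = C1 + Integral(C2*airyai(b*(-1/k)^(1/3)) + C3*airybi(b*(-1/k)^(1/3)), b)


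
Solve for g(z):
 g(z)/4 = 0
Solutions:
 g(z) = 0


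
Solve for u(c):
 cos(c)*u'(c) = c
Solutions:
 u(c) = C1 + Integral(c/cos(c), c)


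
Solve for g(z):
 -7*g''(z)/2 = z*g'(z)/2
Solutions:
 g(z) = C1 + C2*erf(sqrt(14)*z/14)


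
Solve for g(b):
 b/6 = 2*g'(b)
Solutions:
 g(b) = C1 + b^2/24


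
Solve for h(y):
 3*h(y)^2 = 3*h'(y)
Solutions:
 h(y) = -1/(C1 + y)


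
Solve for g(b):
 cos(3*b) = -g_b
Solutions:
 g(b) = C1 - sin(3*b)/3


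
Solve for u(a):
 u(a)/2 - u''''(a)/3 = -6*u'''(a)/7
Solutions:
 u(a) = C1*exp(a*(9 - 7*sqrt(-2*7^(2/3)/(-243 + sqrt(78257))^(1/3) + 7^(1/3)*(-243 + sqrt(78257))^(1/3)/7 + 81/49))/14)*sin(a*sqrt(-162/49 - 2*7^(2/3)/(-243 + sqrt(78257))^(1/3) + 7^(1/3)*(-243 + sqrt(78257))^(1/3)/7 + 1458/(343*sqrt(-2*7^(2/3)/(-243 + sqrt(78257))^(1/3) + 7^(1/3)*(-243 + sqrt(78257))^(1/3)/7 + 81/49)))/2) + C2*exp(a*(9 - 7*sqrt(-2*7^(2/3)/(-243 + sqrt(78257))^(1/3) + 7^(1/3)*(-243 + sqrt(78257))^(1/3)/7 + 81/49))/14)*cos(a*sqrt(-162/49 - 2*7^(2/3)/(-243 + sqrt(78257))^(1/3) + 7^(1/3)*(-243 + sqrt(78257))^(1/3)/7 + 1458/(343*sqrt(-2*7^(2/3)/(-243 + sqrt(78257))^(1/3) + 7^(1/3)*(-243 + sqrt(78257))^(1/3)/7 + 81/49)))/2) + C3*exp(a*(7*sqrt(-2*7^(2/3)/(-243 + sqrt(78257))^(1/3) + 7^(1/3)*(-243 + sqrt(78257))^(1/3)/7 + 81/49) + 9 + 7*sqrt(-7^(1/3)*(-243 + sqrt(78257))^(1/3)/7 + 2*7^(2/3)/(-243 + sqrt(78257))^(1/3) + 162/49 + 1458/(343*sqrt(-2*7^(2/3)/(-243 + sqrt(78257))^(1/3) + 7^(1/3)*(-243 + sqrt(78257))^(1/3)/7 + 81/49))))/14) + C4*exp(a*(-7*sqrt(-7^(1/3)*(-243 + sqrt(78257))^(1/3)/7 + 2*7^(2/3)/(-243 + sqrt(78257))^(1/3) + 162/49 + 1458/(343*sqrt(-2*7^(2/3)/(-243 + sqrt(78257))^(1/3) + 7^(1/3)*(-243 + sqrt(78257))^(1/3)/7 + 81/49))) + 7*sqrt(-2*7^(2/3)/(-243 + sqrt(78257))^(1/3) + 7^(1/3)*(-243 + sqrt(78257))^(1/3)/7 + 81/49) + 9)/14)


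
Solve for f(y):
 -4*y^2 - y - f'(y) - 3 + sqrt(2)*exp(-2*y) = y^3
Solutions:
 f(y) = C1 - y^4/4 - 4*y^3/3 - y^2/2 - 3*y - sqrt(2)*exp(-2*y)/2


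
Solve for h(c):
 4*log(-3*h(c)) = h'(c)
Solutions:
 -Integral(1/(log(-_y) + log(3)), (_y, h(c)))/4 = C1 - c


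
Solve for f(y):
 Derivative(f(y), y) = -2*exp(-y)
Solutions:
 f(y) = C1 + 2*exp(-y)


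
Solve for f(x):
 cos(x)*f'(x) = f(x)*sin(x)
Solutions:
 f(x) = C1/cos(x)


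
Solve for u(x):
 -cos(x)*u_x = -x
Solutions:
 u(x) = C1 + Integral(x/cos(x), x)


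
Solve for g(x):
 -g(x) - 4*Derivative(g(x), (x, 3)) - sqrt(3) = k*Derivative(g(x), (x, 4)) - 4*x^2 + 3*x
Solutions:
 g(x) = C1*exp(x*Piecewise((-sqrt(-2*2^(1/3)*(-1/k^3)^(1/3) + 4/k^2)/2 - sqrt(2*2^(1/3)*(-1/k^3)^(1/3) + 8/k^2 + 16/(k^3*sqrt(-2*2^(1/3)*(-1/k^3)^(1/3) + 4/k^2)))/2 - 1/k, Eq(1/k, 0)), (-sqrt(2*(sqrt(-1/(27*k^3) + k^(-6)) + k^(-3))^(1/3) + 2/(3*k*(sqrt(-1/(27*k^3) + k^(-6)) + k^(-3))^(1/3)) + 4/k^2)/2 - sqrt(-2*(sqrt(-1/(27*k^3) + k^(-6)) + k^(-3))^(1/3) - 2/(3*k*(sqrt(-1/(27*k^3) + k^(-6)) + k^(-3))^(1/3)) + 8/k^2 + 16/(k^3*sqrt(2*(sqrt(-1/(27*k^3) + k^(-6)) + k^(-3))^(1/3) + 2/(3*k*(sqrt(-1/(27*k^3) + k^(-6)) + k^(-3))^(1/3)) + 4/k^2)))/2 - 1/k, True))) + C2*exp(x*Piecewise((-sqrt(-2*2^(1/3)*(-1/k^3)^(1/3) + 4/k^2)/2 + sqrt(2*2^(1/3)*(-1/k^3)^(1/3) + 8/k^2 + 16/(k^3*sqrt(-2*2^(1/3)*(-1/k^3)^(1/3) + 4/k^2)))/2 - 1/k, Eq(1/k, 0)), (-sqrt(2*(sqrt(-1/(27*k^3) + k^(-6)) + k^(-3))^(1/3) + 2/(3*k*(sqrt(-1/(27*k^3) + k^(-6)) + k^(-3))^(1/3)) + 4/k^2)/2 + sqrt(-2*(sqrt(-1/(27*k^3) + k^(-6)) + k^(-3))^(1/3) - 2/(3*k*(sqrt(-1/(27*k^3) + k^(-6)) + k^(-3))^(1/3)) + 8/k^2 + 16/(k^3*sqrt(2*(sqrt(-1/(27*k^3) + k^(-6)) + k^(-3))^(1/3) + 2/(3*k*(sqrt(-1/(27*k^3) + k^(-6)) + k^(-3))^(1/3)) + 4/k^2)))/2 - 1/k, True))) + C3*exp(x*Piecewise((sqrt(-2*2^(1/3)*(-1/k^3)^(1/3) + 4/k^2)/2 - sqrt(2*2^(1/3)*(-1/k^3)^(1/3) + 8/k^2 - 16/(k^3*sqrt(-2*2^(1/3)*(-1/k^3)^(1/3) + 4/k^2)))/2 - 1/k, Eq(1/k, 0)), (sqrt(2*(sqrt(-1/(27*k^3) + k^(-6)) + k^(-3))^(1/3) + 2/(3*k*(sqrt(-1/(27*k^3) + k^(-6)) + k^(-3))^(1/3)) + 4/k^2)/2 - sqrt(-2*(sqrt(-1/(27*k^3) + k^(-6)) + k^(-3))^(1/3) - 2/(3*k*(sqrt(-1/(27*k^3) + k^(-6)) + k^(-3))^(1/3)) + 8/k^2 - 16/(k^3*sqrt(2*(sqrt(-1/(27*k^3) + k^(-6)) + k^(-3))^(1/3) + 2/(3*k*(sqrt(-1/(27*k^3) + k^(-6)) + k^(-3))^(1/3)) + 4/k^2)))/2 - 1/k, True))) + C4*exp(x*Piecewise((sqrt(-2*2^(1/3)*(-1/k^3)^(1/3) + 4/k^2)/2 + sqrt(2*2^(1/3)*(-1/k^3)^(1/3) + 8/k^2 - 16/(k^3*sqrt(-2*2^(1/3)*(-1/k^3)^(1/3) + 4/k^2)))/2 - 1/k, Eq(1/k, 0)), (sqrt(2*(sqrt(-1/(27*k^3) + k^(-6)) + k^(-3))^(1/3) + 2/(3*k*(sqrt(-1/(27*k^3) + k^(-6)) + k^(-3))^(1/3)) + 4/k^2)/2 + sqrt(-2*(sqrt(-1/(27*k^3) + k^(-6)) + k^(-3))^(1/3) - 2/(3*k*(sqrt(-1/(27*k^3) + k^(-6)) + k^(-3))^(1/3)) + 8/k^2 - 16/(k^3*sqrt(2*(sqrt(-1/(27*k^3) + k^(-6)) + k^(-3))^(1/3) + 2/(3*k*(sqrt(-1/(27*k^3) + k^(-6)) + k^(-3))^(1/3)) + 4/k^2)))/2 - 1/k, True))) + 4*x^2 - 3*x - sqrt(3)


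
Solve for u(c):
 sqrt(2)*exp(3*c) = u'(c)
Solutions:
 u(c) = C1 + sqrt(2)*exp(3*c)/3


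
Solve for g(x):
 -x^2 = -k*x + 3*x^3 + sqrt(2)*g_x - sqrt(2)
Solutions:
 g(x) = C1 + sqrt(2)*k*x^2/4 - 3*sqrt(2)*x^4/8 - sqrt(2)*x^3/6 + x


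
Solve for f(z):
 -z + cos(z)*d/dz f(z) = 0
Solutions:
 f(z) = C1 + Integral(z/cos(z), z)


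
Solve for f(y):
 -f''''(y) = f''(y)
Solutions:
 f(y) = C1 + C2*y + C3*sin(y) + C4*cos(y)


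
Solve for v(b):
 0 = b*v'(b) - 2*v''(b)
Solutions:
 v(b) = C1 + C2*erfi(b/2)


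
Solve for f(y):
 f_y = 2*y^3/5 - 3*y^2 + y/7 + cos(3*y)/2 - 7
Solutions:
 f(y) = C1 + y^4/10 - y^3 + y^2/14 - 7*y + sin(3*y)/6


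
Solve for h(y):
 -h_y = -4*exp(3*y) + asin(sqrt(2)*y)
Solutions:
 h(y) = C1 - y*asin(sqrt(2)*y) - sqrt(2)*sqrt(1 - 2*y^2)/2 + 4*exp(3*y)/3


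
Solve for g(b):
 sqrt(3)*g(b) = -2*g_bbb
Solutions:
 g(b) = C3*exp(-2^(2/3)*3^(1/6)*b/2) + (C1*sin(6^(2/3)*b/4) + C2*cos(6^(2/3)*b/4))*exp(2^(2/3)*3^(1/6)*b/4)


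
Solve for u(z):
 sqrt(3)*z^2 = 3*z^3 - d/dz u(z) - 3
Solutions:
 u(z) = C1 + 3*z^4/4 - sqrt(3)*z^3/3 - 3*z


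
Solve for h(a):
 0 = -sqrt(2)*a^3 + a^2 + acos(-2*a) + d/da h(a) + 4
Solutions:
 h(a) = C1 + sqrt(2)*a^4/4 - a^3/3 - a*acos(-2*a) - 4*a - sqrt(1 - 4*a^2)/2


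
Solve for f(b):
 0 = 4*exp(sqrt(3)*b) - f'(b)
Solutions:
 f(b) = C1 + 4*sqrt(3)*exp(sqrt(3)*b)/3


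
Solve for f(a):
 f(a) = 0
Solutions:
 f(a) = 0


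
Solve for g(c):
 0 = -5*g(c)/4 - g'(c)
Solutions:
 g(c) = C1*exp(-5*c/4)


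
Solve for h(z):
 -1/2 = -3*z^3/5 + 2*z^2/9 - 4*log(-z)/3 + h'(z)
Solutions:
 h(z) = C1 + 3*z^4/20 - 2*z^3/27 + 4*z*log(-z)/3 - 11*z/6


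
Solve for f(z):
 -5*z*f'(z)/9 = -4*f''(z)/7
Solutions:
 f(z) = C1 + C2*erfi(sqrt(70)*z/12)


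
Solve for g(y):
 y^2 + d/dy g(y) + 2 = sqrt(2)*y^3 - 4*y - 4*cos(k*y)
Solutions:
 g(y) = C1 + sqrt(2)*y^4/4 - y^3/3 - 2*y^2 - 2*y - 4*sin(k*y)/k


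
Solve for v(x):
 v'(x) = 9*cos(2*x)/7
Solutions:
 v(x) = C1 + 9*sin(2*x)/14


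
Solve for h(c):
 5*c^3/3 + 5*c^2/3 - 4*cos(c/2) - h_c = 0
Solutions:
 h(c) = C1 + 5*c^4/12 + 5*c^3/9 - 8*sin(c/2)


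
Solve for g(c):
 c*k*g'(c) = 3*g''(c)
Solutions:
 g(c) = Piecewise((-sqrt(6)*sqrt(pi)*C1*erf(sqrt(6)*c*sqrt(-k)/6)/(2*sqrt(-k)) - C2, (k > 0) | (k < 0)), (-C1*c - C2, True))


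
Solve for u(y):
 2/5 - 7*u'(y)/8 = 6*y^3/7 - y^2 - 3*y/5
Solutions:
 u(y) = C1 - 12*y^4/49 + 8*y^3/21 + 12*y^2/35 + 16*y/35


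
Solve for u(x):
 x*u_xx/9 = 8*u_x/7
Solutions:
 u(x) = C1 + C2*x^(79/7)


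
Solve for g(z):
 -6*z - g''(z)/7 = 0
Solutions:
 g(z) = C1 + C2*z - 7*z^3


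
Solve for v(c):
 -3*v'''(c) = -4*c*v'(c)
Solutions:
 v(c) = C1 + Integral(C2*airyai(6^(2/3)*c/3) + C3*airybi(6^(2/3)*c/3), c)


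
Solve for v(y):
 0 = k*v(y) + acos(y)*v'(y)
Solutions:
 v(y) = C1*exp(-k*Integral(1/acos(y), y))


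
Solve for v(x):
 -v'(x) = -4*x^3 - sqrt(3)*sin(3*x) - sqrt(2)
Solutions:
 v(x) = C1 + x^4 + sqrt(2)*x - sqrt(3)*cos(3*x)/3


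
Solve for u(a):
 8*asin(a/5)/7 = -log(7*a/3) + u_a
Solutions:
 u(a) = C1 + a*log(a) + 8*a*asin(a/5)/7 - a*log(3) - a + a*log(7) + 8*sqrt(25 - a^2)/7


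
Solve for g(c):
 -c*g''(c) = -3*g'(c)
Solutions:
 g(c) = C1 + C2*c^4


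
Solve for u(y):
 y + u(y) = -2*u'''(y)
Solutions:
 u(y) = C3*exp(-2^(2/3)*y/2) - y + (C1*sin(2^(2/3)*sqrt(3)*y/4) + C2*cos(2^(2/3)*sqrt(3)*y/4))*exp(2^(2/3)*y/4)


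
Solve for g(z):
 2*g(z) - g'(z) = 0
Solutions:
 g(z) = C1*exp(2*z)


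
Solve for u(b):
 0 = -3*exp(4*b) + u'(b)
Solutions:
 u(b) = C1 + 3*exp(4*b)/4


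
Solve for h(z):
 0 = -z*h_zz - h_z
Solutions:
 h(z) = C1 + C2*log(z)


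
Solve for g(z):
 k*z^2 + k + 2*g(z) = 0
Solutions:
 g(z) = k*(-z^2 - 1)/2


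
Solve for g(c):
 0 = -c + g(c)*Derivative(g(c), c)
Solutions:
 g(c) = -sqrt(C1 + c^2)
 g(c) = sqrt(C1 + c^2)


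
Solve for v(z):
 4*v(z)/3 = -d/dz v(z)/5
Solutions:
 v(z) = C1*exp(-20*z/3)


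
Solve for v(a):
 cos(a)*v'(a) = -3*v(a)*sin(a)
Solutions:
 v(a) = C1*cos(a)^3


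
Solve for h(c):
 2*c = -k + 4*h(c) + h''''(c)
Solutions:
 h(c) = c/2 + k/4 + (C1*sin(c) + C2*cos(c))*exp(-c) + (C3*sin(c) + C4*cos(c))*exp(c)


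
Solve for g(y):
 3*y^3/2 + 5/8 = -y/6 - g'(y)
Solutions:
 g(y) = C1 - 3*y^4/8 - y^2/12 - 5*y/8


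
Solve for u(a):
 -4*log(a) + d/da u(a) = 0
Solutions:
 u(a) = C1 + 4*a*log(a) - 4*a


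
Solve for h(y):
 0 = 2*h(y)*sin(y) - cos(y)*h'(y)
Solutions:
 h(y) = C1/cos(y)^2


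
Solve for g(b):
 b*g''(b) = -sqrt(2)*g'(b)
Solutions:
 g(b) = C1 + C2*b^(1 - sqrt(2))


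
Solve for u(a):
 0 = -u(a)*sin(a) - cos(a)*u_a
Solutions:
 u(a) = C1*cos(a)


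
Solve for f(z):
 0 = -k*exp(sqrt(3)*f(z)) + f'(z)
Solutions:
 f(z) = sqrt(3)*(2*log(-1/(C1 + k*z)) - log(3))/6


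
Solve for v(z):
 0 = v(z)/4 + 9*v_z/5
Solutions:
 v(z) = C1*exp(-5*z/36)


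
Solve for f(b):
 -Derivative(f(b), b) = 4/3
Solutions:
 f(b) = C1 - 4*b/3


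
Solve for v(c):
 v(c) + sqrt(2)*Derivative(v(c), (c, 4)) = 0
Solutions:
 v(c) = (C1*sin(2^(3/8)*c/2) + C2*cos(2^(3/8)*c/2))*exp(-2^(3/8)*c/2) + (C3*sin(2^(3/8)*c/2) + C4*cos(2^(3/8)*c/2))*exp(2^(3/8)*c/2)


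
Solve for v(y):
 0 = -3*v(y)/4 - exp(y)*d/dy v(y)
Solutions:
 v(y) = C1*exp(3*exp(-y)/4)


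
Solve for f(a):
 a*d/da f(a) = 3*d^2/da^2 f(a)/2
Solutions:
 f(a) = C1 + C2*erfi(sqrt(3)*a/3)
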